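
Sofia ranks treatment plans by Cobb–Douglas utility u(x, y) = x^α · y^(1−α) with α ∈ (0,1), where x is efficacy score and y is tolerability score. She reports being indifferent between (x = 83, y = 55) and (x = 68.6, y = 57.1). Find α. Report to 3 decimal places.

α ≈ 0.164

Set the two utilities equal: 83^α·55^(1−α) = 68.6^α·57.1^(1−α).
Rearrange to (83/68.6)^α = (57.1/55)^(1−α) and take logs: α·0.190548 = (1−α)·0.037471.
So α/(1−α) = (0.037471)/(0.190548) = 0.196649, and α = 0.196649/1.196649 ≈ 0.164.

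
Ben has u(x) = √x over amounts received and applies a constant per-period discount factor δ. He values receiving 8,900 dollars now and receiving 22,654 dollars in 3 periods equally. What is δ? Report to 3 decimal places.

δ ≈ 0.856

Equating discounted utilities: u(8900) = δ^3·u(22654) ⇒ δ^3 = u(8900)/u(22654).
With u(x) = √x: δ^3 = √8900/√22654 = √(8900/22654) = 0.62679.
So δ = 0.62679^(1/3) ≈ 0.856.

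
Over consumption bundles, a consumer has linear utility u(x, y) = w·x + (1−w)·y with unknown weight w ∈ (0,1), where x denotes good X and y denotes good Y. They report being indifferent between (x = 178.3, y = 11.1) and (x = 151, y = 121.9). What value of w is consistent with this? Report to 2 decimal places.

u(178.3,11.1) = u(151,121.9) means w·178.3 + (1−w)·11.1 = w·151 + (1−w)·121.9.
Rearranging, 27.3·w − 110.8·(1−w) = 0.
The marginal rate of substitution is 110.8/27.3, so w = 110.8/(27.3+110.8) = 0.80.

w = 0.80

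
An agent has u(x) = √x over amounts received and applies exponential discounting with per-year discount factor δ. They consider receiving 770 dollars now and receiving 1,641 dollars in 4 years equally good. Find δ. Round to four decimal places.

Equating discounted utilities: u(770) = δ^4·u(1641) ⇒ δ^4 = u(770)/u(1641).
With u(x) = √x: δ^4 = √770/√1641 = √(770/1641) = 0.68500.
Taking the 4th root: δ = 0.68500^(1/4) ≈ 0.9098.

δ ≈ 0.9098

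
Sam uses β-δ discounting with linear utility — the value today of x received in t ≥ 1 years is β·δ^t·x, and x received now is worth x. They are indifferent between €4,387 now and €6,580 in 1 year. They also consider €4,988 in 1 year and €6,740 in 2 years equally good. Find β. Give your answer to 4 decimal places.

β ≈ 0.9009

The second indifference involves only future payoffs, so β cancels: β·δ^1·4988 = β·δ^2·6740, giving δ = 4988/6740 = 0.74006.
Substituting δ into 4387 = β·δ·6580: β = 4387/(4869.591) ≈ 0.9009.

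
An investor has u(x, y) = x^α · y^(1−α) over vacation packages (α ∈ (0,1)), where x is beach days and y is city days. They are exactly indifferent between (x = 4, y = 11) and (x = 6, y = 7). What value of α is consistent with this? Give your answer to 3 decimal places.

α ≈ 0.527

Set the two utilities equal: 4^α·11^(1−α) = 6^α·7^(1−α).
(4/6)^α = (7/11)^(1−α); take logs: α·ln(4/6) = (1−α)·ln(7/11), i.e. α·-0.405465 = (1−α)·-0.451985.
With A = -0.405465 and B = -0.451985: α·A = (1−α)·B, so α = B/(A+B) = -0.451985/-0.857450 ≈ 0.527.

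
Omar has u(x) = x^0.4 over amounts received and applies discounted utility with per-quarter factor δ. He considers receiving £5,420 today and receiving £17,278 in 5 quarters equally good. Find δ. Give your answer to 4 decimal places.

δ ≈ 0.9114

Indifference means u(5420) = δ^5 · u(17278), so δ^5 = u(5420)/u(17278).
Since u(x) = x^0.4, δ^5 = (5420/17278)^0.4 = 0.31369^0.4 = 0.62893.
Hence δ = (0.62893)^(1/5) = 0.911424.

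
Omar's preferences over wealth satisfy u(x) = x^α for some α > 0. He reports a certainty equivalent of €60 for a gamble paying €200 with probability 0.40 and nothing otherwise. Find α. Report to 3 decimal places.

α ≈ 0.761

EU(lottery) = 0.40·200^α + 0.60·0 = 0.40·200^α.
Indifference: 60^α = 0.40·200^α, so (60/200)^α = 0.40.
α = ln(0.40) / ln(60/200) = -0.916291/-1.203973 ≈ 0.761.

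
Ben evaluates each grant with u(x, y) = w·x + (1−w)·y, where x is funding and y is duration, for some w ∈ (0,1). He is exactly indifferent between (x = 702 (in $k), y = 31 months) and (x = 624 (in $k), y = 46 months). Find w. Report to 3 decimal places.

w = 0.161

Indifference: w·702 + (1−w)·31 = w·624 + (1−w)·46.
Rearranging, 78·w − 15·(1−w) = 0.
So w/(1−w) = 15/78 = 0.1923, giving w = 15/(78+15) = 0.161.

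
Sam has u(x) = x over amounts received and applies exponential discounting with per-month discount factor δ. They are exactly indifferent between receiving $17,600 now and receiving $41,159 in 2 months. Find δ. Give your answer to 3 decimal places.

δ ≈ 0.654

The payoff in 2 months is discounted by δ^2, so u(17600) = δ^2·u(41159) and δ^2 = u(17600)/u(41159).
With u(x) = x: δ^2 = 17600/41159 = 0.42761.
Taking the square root: δ = 0.42761^(1/2) ≈ 0.654.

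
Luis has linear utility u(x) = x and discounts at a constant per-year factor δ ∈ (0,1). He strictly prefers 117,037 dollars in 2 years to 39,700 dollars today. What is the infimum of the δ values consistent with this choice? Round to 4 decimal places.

Comparing present values: 39700 < δ^2·117037.
So δ^2 > 39700/117037 = 0.33921; taking the square root of both positive sides preserves the inequality.
δ > (39700/117037)^(1/2) ≈ 0.5824.

δ > 0.5824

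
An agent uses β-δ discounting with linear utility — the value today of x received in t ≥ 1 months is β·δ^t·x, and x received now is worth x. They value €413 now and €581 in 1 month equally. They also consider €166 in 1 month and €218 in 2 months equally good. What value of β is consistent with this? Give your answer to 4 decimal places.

From the later pair, β·δ^1·166 = β·δ^2·218; dividing through, δ = 166/218 = 0.76147.
The first indifference: 413 = β·δ·581, so β = 413/(δ·581) = 413/(0.76147·581) ≈ 0.9335.

β ≈ 0.9335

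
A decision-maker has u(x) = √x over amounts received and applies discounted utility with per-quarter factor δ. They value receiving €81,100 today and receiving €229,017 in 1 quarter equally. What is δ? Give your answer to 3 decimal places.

δ ≈ 0.595

Indifference means u(81100) = δ · u(229017), so δ = u(81100)/u(229017).
With u(x) = √x: δ = √81100/√229017 = √(81100/229017) = 0.59508.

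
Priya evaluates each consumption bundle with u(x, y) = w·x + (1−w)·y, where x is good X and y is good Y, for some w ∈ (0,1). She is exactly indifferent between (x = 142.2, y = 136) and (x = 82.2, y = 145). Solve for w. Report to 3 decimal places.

Equating utilities: w·142.2 + (1−w)·136 = w·82.2 + (1−w)·145.
Collecting terms: w·60 = (1−w)·9.
Hence w = 9/(60+9) = 9/69 = 0.130.

w = 0.130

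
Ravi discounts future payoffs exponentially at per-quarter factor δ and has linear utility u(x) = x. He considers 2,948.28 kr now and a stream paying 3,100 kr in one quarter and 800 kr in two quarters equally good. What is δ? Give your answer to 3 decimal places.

δ ≈ 0.790

The stream is worth 3100δ + 800δ² today, so 3100δ + 800δ² = 2948.28.
That is, 800δ² + 3100δ − 2948.28 = 0, a quadratic in δ.
The positive root is δ = [−3100 + √(3100² + 4·800·2948.28)] / (2·800) = (−3100 + 4364.000)/1600 ≈ 0.790.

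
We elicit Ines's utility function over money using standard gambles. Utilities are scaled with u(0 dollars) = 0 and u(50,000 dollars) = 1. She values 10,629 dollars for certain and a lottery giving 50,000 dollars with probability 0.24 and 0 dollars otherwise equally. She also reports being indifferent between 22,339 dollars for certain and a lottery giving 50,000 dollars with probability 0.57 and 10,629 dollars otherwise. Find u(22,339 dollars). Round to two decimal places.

From the first indifference, u(10,629 dollars) = 0.24·u(50,000 dollars) + 0.76·u(0 dollars) = 0.24·1 + 0.76·0 = 0.24.
The second indifference gives u(22,339 dollars) = 0.57·u(50,000 dollars) + 0.43·u(10,629 dollars) = 0.57·1.00 + 0.43·0.24 = 0.6732.

0.67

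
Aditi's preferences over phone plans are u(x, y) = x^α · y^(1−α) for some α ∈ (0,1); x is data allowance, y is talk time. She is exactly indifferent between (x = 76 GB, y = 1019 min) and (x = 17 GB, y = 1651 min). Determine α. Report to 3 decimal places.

The Cobb–Douglas utilities coincide, so 76^α·1019^(1−α) = 17^α·1651^(1−α).
(76/17)^α = (1651/1019)^(1−α); take logs: α·ln(76/17) = (1−α)·ln(1651/1019), i.e. α·1.497520 = (1−α)·0.482559.
Thus α·(1.980079) = 0.482559, so α = 0.482559/1.980079 ≈ 0.244.

α ≈ 0.244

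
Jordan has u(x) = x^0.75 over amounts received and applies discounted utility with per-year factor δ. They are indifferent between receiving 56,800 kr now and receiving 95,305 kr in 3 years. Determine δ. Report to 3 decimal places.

Equating discounted utilities: u(56800) = δ^3·u(95305) ⇒ δ^3 = u(56800)/u(95305).
Since u(x) = x^0.75, δ^3 = (56800/95305)^0.75 = 0.59598^0.75 = 0.67830.
Hence δ = (0.67830)^(1/3) = 0.87863.

δ ≈ 0.879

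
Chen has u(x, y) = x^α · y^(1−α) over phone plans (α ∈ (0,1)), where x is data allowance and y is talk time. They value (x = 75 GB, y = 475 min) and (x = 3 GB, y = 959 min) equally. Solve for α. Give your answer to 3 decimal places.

The Cobb–Douglas utilities coincide, so 75^α·475^(1−α) = 3^α·959^(1−α).
(75/3)^α = (959/475)^(1−α); take logs: α·ln(75/3) = (1−α)·ln(959/475), i.e. α·3.218876 = (1−α)·0.702576.
So α/(1−α) = (0.702576)/(3.218876) = 0.218267, and α = 0.218267/1.218267 ≈ 0.179.

α ≈ 0.179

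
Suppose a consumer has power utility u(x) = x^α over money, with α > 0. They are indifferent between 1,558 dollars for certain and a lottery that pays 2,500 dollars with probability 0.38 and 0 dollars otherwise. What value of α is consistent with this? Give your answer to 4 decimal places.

Since u(0) = 0, the lottery's EU is 0.38·2500^α.
Indifference: 1558^α = 0.38·2500^α, so (1558/2500)^α = 0.38.
Take logs: α = ln 0.38 / ln(1558/2500) ≈ 2.046118.

α ≈ 2.0461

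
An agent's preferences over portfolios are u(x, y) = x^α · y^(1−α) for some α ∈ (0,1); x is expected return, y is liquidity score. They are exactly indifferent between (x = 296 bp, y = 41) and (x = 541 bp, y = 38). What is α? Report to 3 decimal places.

α ≈ 0.112

Indifference: 296^α · 41^(1−α) = 541^α · 38^(1−α).
(296/541)^α = (38/41)^(1−α); take logs: α·ln(296/541) = (1−α)·ln(38/41), i.e. α·-0.603060 = (1−α)·-0.075986.
With A = -0.603060 and B = -0.075986: α·A = (1−α)·B, so α = B/(A+B) = -0.075986/-0.679046 ≈ 0.112.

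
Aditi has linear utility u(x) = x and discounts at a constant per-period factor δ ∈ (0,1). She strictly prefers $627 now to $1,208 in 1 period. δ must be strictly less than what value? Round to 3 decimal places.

Under u(x) = x this choice says 627 > δ·1208.
So δ < 627/1208 = 0.51904.

δ < 0.519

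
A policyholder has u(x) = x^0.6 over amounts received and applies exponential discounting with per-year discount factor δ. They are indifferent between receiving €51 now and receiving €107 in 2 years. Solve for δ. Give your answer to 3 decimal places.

δ ≈ 0.801

The payoff in 2 years is discounted by δ^2, so u(51) = δ^2·u(107) and δ^2 = u(51)/u(107).
With u(x) = x^0.6: δ^2 = 51^0.6/107^0.6 = (51/107)^0.6 = 0.64108.
Taking the square root: δ = 0.64108^(1/2) ≈ 0.801.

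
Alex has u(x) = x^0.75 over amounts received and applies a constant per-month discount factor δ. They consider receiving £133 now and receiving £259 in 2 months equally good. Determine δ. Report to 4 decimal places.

Indifference means u(133) = δ^2 · u(259), so δ^2 = u(133)/u(259).
Since u(x) = x^0.75, δ^2 = (133/259)^0.75 = 0.51351^0.75 = 0.60662.
Hence δ = (0.60662)^(1/2) = 0.778856.

δ ≈ 0.7789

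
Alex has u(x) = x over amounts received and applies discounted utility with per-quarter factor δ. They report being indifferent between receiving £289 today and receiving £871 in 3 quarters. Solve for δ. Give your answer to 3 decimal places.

δ ≈ 0.692

Equating discounted utilities: u(289) = δ^3·u(871) ⇒ δ^3 = u(289)/u(871).
With u(x) = x: δ^3 = 289/871 = 0.33180.
Hence δ = (0.33180)^(1/3) = 0.69230.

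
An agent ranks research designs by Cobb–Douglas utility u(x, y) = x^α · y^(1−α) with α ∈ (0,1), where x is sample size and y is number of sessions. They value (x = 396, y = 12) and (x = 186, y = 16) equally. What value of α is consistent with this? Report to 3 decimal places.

Indifference: 396^α · 12^(1−α) = 186^α · 16^(1−α).
Rearrange to (396/186)^α = (16/12)^(1−α) and take logs: α·0.755668 = (1−α)·0.287682.
With A = 0.755668 and B = 0.287682: α·A = (1−α)·B, so α = B/(A+B) = 0.287682/1.043350 ≈ 0.276.

α ≈ 0.276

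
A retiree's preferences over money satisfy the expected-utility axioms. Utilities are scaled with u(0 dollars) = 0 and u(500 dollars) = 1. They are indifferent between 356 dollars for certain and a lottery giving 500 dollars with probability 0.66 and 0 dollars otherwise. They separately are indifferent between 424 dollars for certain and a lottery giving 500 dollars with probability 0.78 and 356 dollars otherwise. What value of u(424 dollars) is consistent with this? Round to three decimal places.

From the first indifference, u(356 dollars) = 0.66·u(500 dollars) + 0.34·u(0 dollars) = 0.66·1 + 0.34·0 = 0.66.
Then u(424 dollars) = 0.78·u(500 dollars) + 0.22·u(356 dollars) = 0.78·1.00 + 0.22·0.66 = 0.9252.

0.925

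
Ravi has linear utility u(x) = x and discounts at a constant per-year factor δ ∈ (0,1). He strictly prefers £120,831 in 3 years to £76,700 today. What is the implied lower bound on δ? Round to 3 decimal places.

The preference means 76700 < δ^3·120831.
Hence δ^3 > 76700/120831 = 0.63477, and x ↦ x^(1/3) is increasing on (0,∞).
δ > (76700/120831)^(1/3) ≈ 0.859.

δ > 0.859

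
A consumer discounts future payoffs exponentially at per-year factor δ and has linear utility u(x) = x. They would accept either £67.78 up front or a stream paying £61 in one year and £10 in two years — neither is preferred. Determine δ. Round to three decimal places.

Present value of the stream is 61·δ + 10·δ². Indifference gives 61δ + 10δ² = 67.78.
That is, 10δ² + 61δ − 67.78 = 0, a quadratic in δ.
By the quadratic formula (taking the positive root), δ = (−61 + √6432.20) / 20 ≈ 0.960.

δ ≈ 0.960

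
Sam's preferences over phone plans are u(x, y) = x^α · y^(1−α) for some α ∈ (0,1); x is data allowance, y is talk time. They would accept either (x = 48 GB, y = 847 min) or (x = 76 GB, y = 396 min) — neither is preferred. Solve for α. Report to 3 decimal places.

The Cobb–Douglas utilities coincide, so 48^α·847^(1−α) = 76^α·396^(1−α).
Taking logs: α·ln 48 + (1−α)·ln 847 = α·ln 76 + (1−α)·ln 396, i.e. α·-0.459532 = (1−α)·-0.760286.
Thus α·(-1.219818) = -0.760286, so α = -0.760286/-1.219818 ≈ 0.623.

α ≈ 0.623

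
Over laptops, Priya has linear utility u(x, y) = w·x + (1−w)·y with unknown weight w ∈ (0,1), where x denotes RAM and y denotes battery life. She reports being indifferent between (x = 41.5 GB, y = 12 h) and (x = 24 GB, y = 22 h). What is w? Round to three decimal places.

w = 0.364

Indifference: w·41.5 + (1−w)·12 = w·24 + (1−w)·22.
Rearranging, 17.5·w − 10·(1−w) = 0.
So w/(1−w) = 10/17.5 = 0.5714, giving w = 10/(17.5+10) = 0.364.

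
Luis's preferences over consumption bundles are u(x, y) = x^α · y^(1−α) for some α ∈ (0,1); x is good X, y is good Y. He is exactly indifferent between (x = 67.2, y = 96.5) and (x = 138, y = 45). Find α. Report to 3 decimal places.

Indifference: 67.2^α · 96.5^(1−α) = 138^α · 45^(1−α).
(67.2/138)^α = (45/96.5)^(1−α); take logs: α·ln(67.2/138) = (1−α)·ln(45/96.5), i.e. α·-0.719580 = (1−α)·-0.762881.
Thus α·(-1.482461) = -0.762881, so α = -0.762881/-1.482461 ≈ 0.515.

α ≈ 0.515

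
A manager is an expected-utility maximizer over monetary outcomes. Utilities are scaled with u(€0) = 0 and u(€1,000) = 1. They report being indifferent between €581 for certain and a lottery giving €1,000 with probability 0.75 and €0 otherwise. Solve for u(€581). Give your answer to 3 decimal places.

By the standard-gamble method, u(€581) is just the indifference probability on the best outcome: 0.75.

0.750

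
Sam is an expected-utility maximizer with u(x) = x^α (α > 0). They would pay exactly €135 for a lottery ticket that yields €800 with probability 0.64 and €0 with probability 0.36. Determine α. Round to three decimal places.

α ≈ 0.251

EU(lottery) = 0.64·800^α + 0.36·0 = 0.64·800^α.
Setting u(135) equal to that: 135^α = 0.64·800^α ⇒ (135/800)^α = 0.64.
Taking logs: α·ln(135/800) = ln(0.64), so α = -0.446287 / -1.779337 ≈ 0.251.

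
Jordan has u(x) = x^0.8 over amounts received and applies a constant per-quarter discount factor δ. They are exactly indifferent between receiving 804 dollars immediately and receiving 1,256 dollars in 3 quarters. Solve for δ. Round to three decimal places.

δ ≈ 0.888

The payoff in 3 quarters is discounted by δ^3, so u(804) = δ^3·u(1256) and δ^3 = u(804)/u(1256).
With u(x) = x^0.8: δ^3 = 804^0.8/1256^0.8 = (804/1256)^0.8 = 0.69986.
Taking the cube root: δ = 0.69986^(1/3) ≈ 0.888.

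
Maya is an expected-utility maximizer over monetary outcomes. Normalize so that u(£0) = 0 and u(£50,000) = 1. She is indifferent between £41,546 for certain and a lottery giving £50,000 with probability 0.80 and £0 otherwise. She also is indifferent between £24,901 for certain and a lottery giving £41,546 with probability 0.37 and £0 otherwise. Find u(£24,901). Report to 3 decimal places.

0.296

The first gamble pins u(£41,546): it must equal 0.80·1 + 0.20·0 = 0.80.
Then u(£24,901) = 0.37·u(£41,546) + 0.63·u(£0) = 0.37·0.80 + 0.63·0.00 = 0.2960.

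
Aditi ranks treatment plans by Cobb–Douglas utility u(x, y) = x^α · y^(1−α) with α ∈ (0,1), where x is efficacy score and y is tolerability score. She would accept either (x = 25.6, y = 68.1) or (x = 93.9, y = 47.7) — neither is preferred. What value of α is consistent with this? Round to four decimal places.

α ≈ 0.2150

Set the two utilities equal: 25.6^α·68.1^(1−α) = 93.9^α·47.7^(1−α).
Rearrange to (25.6/93.9)^α = (47.7/68.1)^(1−α) and take logs: α·-1.2996380 = (1−α)·-0.3560458.
So α/(1−α) = (-0.3560458)/(-1.2996380) = 0.2739577, and α = 0.2739577/1.2739577 ≈ 0.2150.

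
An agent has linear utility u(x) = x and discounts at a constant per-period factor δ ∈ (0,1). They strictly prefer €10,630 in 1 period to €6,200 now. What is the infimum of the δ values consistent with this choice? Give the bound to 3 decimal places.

Comparing present values: 6200 < δ·10630.
So δ > 6200/10630 = 0.58325.

δ > 0.583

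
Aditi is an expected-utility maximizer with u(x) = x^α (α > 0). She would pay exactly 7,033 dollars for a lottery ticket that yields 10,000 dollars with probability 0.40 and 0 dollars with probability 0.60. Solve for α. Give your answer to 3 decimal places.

The lottery's expected utility is 0.40·u(10000) + 0.60·u(0) = 0.40·10000^α (since u(0) = 0 for α > 0).
Setting u(7033) equal to that: 7033^α = 0.40·10000^α ⇒ (7033/10000)^α = 0.40.
Take logs: α = ln 0.40 / ln(7033/10000) ≈ 2.60331.

α ≈ 2.603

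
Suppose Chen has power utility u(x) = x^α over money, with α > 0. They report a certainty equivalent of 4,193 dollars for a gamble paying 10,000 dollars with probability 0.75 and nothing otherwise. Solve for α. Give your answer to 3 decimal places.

Since u(0) = 0, the lottery's EU is 0.75·10000^α.
Setting u(4193) equal to that: 4193^α = 0.75·10000^α ⇒ (4193/10000)^α = 0.75.
Taking logs: α·ln(4193/10000) = ln(0.75), so α = -0.287682 / -0.869169 ≈ 0.331.

α ≈ 0.331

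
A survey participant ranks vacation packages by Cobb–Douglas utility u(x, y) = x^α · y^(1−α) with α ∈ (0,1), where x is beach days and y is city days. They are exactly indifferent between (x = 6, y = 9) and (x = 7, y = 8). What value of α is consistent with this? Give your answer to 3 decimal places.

Indifference: 6^α · 9^(1−α) = 7^α · 8^(1−α).
(6/7)^α = (8/9)^(1−α); take logs: α·ln(6/7) = (1−α)·ln(8/9), i.e. α·-0.154151 = (1−α)·-0.117783.
So α/(1−α) = (-0.117783)/(-0.154151) = 0.764075, and α = 0.764075/1.764075 ≈ 0.433.

α ≈ 0.433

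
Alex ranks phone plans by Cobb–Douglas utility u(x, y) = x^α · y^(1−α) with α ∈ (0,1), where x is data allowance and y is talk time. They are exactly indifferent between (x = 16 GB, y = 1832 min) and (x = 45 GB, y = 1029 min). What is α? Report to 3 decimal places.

The Cobb–Douglas utilities coincide, so 16^α·1832^(1−α) = 45^α·1029^(1−α).
Rearrange to (16/45)^α = (1029/1832)^(1−α) and take logs: α·-1.034074 = (1−α)·-0.576821.
Thus α·(-1.610895) = -0.576821, so α = -0.576821/-1.610895 ≈ 0.358.

α ≈ 0.358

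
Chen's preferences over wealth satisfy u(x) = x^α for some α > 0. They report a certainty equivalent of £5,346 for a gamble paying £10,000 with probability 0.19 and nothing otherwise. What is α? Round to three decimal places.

EU(lottery) = 0.19·10000^α + 0.81·0 = 0.19·10000^α.
Equating: 5346^α = 0.19·10000^α, i.e. 0.5346^α = 0.19.
α = ln(0.19) / ln(5346/10000) = -1.660731/-0.626236 ≈ 2.652.

α ≈ 2.652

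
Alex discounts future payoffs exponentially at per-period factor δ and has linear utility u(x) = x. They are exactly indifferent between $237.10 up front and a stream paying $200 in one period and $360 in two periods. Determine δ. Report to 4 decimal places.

Equating present values: 237.10 = 200δ + 360δ².
That is, 360δ² + 200δ − 237.10 = 0, a quadratic in δ.
δ = (−200 + √(200² + 4·360·237.10)) / (2·360) = (−200 + √381424.00) / 720 ≈ 0.5800.

δ ≈ 0.5800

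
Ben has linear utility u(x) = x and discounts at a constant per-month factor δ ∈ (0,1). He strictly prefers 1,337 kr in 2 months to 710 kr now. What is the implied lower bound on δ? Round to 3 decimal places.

δ > 0.729

The preference means 710 < δ^2·1337.
So δ^2 > 710/1337 = 0.53104; taking the square root of both positive sides preserves the inequality.
δ > (710/1337)^(1/2) ≈ 0.729.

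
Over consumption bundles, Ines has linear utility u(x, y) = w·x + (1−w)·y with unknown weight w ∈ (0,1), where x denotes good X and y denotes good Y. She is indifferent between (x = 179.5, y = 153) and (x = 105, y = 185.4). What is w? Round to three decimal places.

w = 0.303

Indifference: w·179.5 + (1−w)·153 = w·105 + (1−w)·185.4.
Collecting terms: w·74.5 = (1−w)·32.4.
Hence w = 32.4/(74.5+32.4) = 32.4/106.9 = 0.303.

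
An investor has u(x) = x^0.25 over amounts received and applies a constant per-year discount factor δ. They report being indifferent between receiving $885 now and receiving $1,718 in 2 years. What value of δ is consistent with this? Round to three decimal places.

The payoff in 2 years is discounted by δ^2, so u(885) = δ^2·u(1718) and δ^2 = u(885)/u(1718).
Since u(x) = x^0.25, δ^2 = (885/1718)^0.25 = 0.51513^0.25 = 0.84719.
Taking the square root: δ = 0.84719^(1/2) ≈ 0.920.

δ ≈ 0.920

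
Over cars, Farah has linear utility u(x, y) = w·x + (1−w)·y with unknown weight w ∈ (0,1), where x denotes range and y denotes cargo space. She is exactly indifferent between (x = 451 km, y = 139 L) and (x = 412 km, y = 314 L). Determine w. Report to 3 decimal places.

w = 0.818

Equating utilities: w·451 + (1−w)·139 = w·412 + (1−w)·314.
Rearranging, 39·w − 175·(1−w) = 0.
The marginal rate of substitution is 175/39, so w = 175/(39+175) = 0.818.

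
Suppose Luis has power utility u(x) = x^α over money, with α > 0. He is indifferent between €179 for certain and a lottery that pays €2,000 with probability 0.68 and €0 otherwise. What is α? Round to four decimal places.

The lottery's expected utility is 0.68·u(2000) + 0.32·u(0) = 0.68·2000^α (since u(0) = 0 for α > 0).
Setting u(179) equal to that: 179^α = 0.68·2000^α ⇒ (179/2000)^α = 0.68.
Take logs: α = ln 0.68 / ln(179/2000) ≈ 0.159793.

α ≈ 0.1598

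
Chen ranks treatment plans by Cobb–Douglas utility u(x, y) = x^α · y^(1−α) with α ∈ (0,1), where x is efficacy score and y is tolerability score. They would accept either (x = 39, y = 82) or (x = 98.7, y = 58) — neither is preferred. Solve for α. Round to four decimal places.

The Cobb–Douglas utilities coincide, so 39^α·82^(1−α) = 98.7^α·58^(1−α).
(39/98.7)^α = (58/82)^(1−α); take logs: α·ln(39/98.7) = (1−α)·ln(58/82), i.e. α·-0.9285233 = (1−α)·-0.3462762.
Thus α·(-1.2747995) = -0.3462762, so α = -0.3462762/-1.2747995 ≈ 0.2716.

α ≈ 0.2716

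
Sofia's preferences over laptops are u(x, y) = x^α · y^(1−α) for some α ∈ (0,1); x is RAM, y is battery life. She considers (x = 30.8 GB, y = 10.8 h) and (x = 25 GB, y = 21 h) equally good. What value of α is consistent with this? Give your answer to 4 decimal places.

Set the two utilities equal: 30.8^α·10.8^(1−α) = 25^α·21^(1−α).
(30.8/25)^α = (21/10.8)^(1−α); take logs: α·ln(30.8/25) = (1−α)·ln(21/10.8), i.e. α·0.2086389 = (1−α)·0.6649763.
Thus α·(0.8736152) = 0.6649763, so α = 0.6649763/0.8736152 ≈ 0.7612.

α ≈ 0.7612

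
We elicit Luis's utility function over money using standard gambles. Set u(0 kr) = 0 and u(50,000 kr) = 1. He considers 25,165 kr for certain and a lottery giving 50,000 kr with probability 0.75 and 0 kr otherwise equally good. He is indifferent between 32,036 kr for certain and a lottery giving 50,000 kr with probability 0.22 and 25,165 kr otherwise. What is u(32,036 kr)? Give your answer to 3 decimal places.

The first gamble pins u(25,165 kr): it must equal 0.75·1 + 0.25·0 = 0.75.
The second indifference gives u(32,036 kr) = 0.22·u(50,000 kr) + 0.78·u(25,165 kr) = 0.22·1.00 + 0.78·0.75 = 0.8050.

0.805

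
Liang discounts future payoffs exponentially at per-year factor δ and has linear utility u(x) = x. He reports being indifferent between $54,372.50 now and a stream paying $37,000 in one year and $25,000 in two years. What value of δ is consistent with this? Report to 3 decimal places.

The stream is worth 37000δ + 25000δ² today, so 37000δ + 25000δ² = 54372.50.
So 25000δ² + 37000δ − 54372.50 = 0.
δ = (−37000 + √(37000² + 4·25000·54372.50)) / (2·25000) = (−37000 + √6806250000.00) / 50000 ≈ 0.910.

δ ≈ 0.910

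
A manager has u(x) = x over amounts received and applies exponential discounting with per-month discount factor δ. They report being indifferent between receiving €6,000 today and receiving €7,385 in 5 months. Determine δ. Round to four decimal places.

The payoff in 5 months is discounted by δ^5, so u(6000) = δ^5·u(7385) and δ^5 = u(6000)/u(7385).
With u(x) = x: δ^5 = 6000/7385 = 0.81246.
Taking the 5th root: δ = 0.81246^(1/5) ≈ 0.9593.

δ ≈ 0.9593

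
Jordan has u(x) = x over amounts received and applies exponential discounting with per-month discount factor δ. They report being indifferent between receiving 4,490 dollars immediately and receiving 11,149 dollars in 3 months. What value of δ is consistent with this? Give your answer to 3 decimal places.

Indifference means u(4490) = δ^3 · u(11149), so δ^3 = u(4490)/u(11149).
With u(x) = x: δ^3 = 4490/11149 = 0.40273.
So δ = 0.40273^(1/3) ≈ 0.738.

δ ≈ 0.738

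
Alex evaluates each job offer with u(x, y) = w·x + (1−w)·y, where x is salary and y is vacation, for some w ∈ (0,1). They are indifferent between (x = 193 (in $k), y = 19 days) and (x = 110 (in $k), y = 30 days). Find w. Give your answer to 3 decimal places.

Equating utilities: w·193 + (1−w)·19 = w·110 + (1−w)·30.
Collecting terms: w·83 = (1−w)·11.
The marginal rate of substitution is 11/83, so w = 11/(83+11) = 0.117.

w = 0.117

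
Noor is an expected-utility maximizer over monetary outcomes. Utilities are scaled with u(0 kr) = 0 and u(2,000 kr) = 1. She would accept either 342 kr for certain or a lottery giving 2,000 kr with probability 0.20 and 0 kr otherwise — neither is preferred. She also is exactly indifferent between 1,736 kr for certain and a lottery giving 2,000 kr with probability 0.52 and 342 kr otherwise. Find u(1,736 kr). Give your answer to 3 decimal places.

First, u(342 kr) = 0.20·u(2,000 kr) + 0.80·u(0 kr) = 0.20.
The second indifference gives u(1,736 kr) = 0.52·u(2,000 kr) + 0.48·u(342 kr) = 0.52·1.00 + 0.48·0.20 = 0.6160.

0.616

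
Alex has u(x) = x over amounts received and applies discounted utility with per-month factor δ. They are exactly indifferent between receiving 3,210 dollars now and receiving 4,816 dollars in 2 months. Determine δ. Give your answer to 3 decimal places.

Indifference means u(3210) = δ^2 · u(4816), so δ^2 = u(3210)/u(4816).
With u(x) = x: δ^2 = 3210/4816 = 0.66653.
Hence δ = (0.66653)^(1/2) = 0.81641.

δ ≈ 0.816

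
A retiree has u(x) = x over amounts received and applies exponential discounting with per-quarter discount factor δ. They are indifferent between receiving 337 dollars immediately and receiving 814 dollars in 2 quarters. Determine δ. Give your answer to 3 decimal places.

Indifference means u(337) = δ^2 · u(814), so δ^2 = u(337)/u(814).
With u(x) = x: δ^2 = 337/814 = 0.41400.
Taking the square root: δ = 0.41400^(1/2) ≈ 0.643.

δ ≈ 0.643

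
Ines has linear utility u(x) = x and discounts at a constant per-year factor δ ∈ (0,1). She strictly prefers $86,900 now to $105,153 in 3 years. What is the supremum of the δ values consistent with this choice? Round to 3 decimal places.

δ < 0.938

Comparing present values: 86900 > δ^3·105153.
Hence δ^3 < 86900/105153 = 0.82641, and x ↦ x^(1/3) is increasing on (0,∞).
δ < (86900/105153)^(1/3) ≈ 0.938.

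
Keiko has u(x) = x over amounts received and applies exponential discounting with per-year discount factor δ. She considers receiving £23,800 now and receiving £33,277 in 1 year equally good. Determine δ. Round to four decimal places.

δ ≈ 0.7152

The payoff in 1 year is discounted by δ, so u(23800) = δ·u(33277) and δ = u(23800)/u(33277).
With u(x) = x: δ = 23800/33277 = 0.71521.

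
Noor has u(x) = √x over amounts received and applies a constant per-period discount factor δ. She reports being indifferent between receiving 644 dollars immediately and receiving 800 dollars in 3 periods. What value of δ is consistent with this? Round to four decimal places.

δ ≈ 0.9645

Indifference means u(644) = δ^3 · u(800), so δ^3 = u(644)/u(800).
With u(x) = √x: δ^3 = √644/√800 = √(644/800) = 0.89722.
Hence δ = (0.89722)^(1/3) = 0.964494.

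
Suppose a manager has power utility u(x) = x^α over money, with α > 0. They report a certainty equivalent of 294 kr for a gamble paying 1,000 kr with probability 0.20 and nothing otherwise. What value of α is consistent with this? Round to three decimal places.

EU(lottery) = 0.20·1000^α + 0.80·0 = 0.20·1000^α.
Setting u(294) equal to that: 294^α = 0.20·1000^α ⇒ (294/1000)^α = 0.20.
Taking logs: α·ln(294/1000) = ln(0.20), so α = -1.609438 / -1.224176 ≈ 1.315.

α ≈ 1.315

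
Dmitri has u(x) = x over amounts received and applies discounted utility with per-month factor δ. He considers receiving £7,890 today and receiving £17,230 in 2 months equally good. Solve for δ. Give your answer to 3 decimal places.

Equating discounted utilities: u(7890) = δ^2·u(17230) ⇒ δ^2 = u(7890)/u(17230).
With u(x) = x: δ^2 = 7890/17230 = 0.45792.
Taking the square root: δ = 0.45792^(1/2) ≈ 0.677.

δ ≈ 0.677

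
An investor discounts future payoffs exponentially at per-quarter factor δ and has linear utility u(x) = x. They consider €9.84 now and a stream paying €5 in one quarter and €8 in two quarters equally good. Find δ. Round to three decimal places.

Present value of the stream is 5·δ + 8·δ². Indifference gives 5δ + 8δ² = 9.84.
So 8δ² + 5δ − 9.84 = 0.
By the quadratic formula (taking the positive root), δ = (−5 + √339.88) / 16 ≈ 0.840.

δ ≈ 0.840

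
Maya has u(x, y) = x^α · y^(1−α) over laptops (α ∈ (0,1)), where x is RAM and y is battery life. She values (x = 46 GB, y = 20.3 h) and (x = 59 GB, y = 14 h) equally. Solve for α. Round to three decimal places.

Indifference: 46^α · 20.3^(1−α) = 59^α · 14^(1−α).
Rearrange to (46/59)^α = (14/20.3)^(1−α) and take logs: α·-0.248896 = (1−α)·-0.371564.
So α/(1−α) = (-0.371564)/(-0.248896) = 1.492848, and α = 1.492848/2.492848 ≈ 0.599.

α ≈ 0.599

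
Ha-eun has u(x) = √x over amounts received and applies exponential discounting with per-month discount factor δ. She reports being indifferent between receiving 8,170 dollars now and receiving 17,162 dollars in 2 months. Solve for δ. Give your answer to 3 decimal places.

The payoff in 2 months is discounted by δ^2, so u(8170) = δ^2·u(17162) and δ^2 = u(8170)/u(17162).
Since u(x) = √x, δ^2 = √(8170/17162) = 0.68997.
Hence δ = (0.68997)^(1/2) = 0.83064.

δ ≈ 0.831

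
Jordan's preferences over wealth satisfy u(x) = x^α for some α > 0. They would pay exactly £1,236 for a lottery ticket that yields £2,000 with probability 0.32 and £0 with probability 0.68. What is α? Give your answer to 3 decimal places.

α ≈ 2.368

Since u(0) = 0, the lottery's EU is 0.32·2000^α.
Equating: 1236^α = 0.32·2000^α, i.e. 0.6180^α = 0.32.
Taking logs: α·ln(1236/2000) = ln(0.32), so α = -1.139434 / -0.481267 ≈ 2.368.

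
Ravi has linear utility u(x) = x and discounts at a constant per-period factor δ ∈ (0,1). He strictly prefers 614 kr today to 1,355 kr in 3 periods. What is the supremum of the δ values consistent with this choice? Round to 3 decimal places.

Comparing present values: 614 > δ^3·1355.
Hence δ^3 < 614/1355 = 0.45314, and x ↦ x^(1/3) is increasing on (0,∞).
δ < 0.45314^(1/3) = 0.768.

δ < 0.768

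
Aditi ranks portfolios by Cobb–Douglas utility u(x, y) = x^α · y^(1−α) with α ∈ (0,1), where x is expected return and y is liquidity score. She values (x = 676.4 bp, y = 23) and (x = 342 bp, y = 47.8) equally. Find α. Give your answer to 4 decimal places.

Indifference: 676.4^α · 23^(1−α) = 342^α · 47.8^(1−α).
(676.4/342)^α = (47.8/23)^(1−α); take logs: α·ln(676.4/342) = (1−α)·ln(47.8/23), i.e. α·0.6819739 = (1−α)·0.7315314.
With A = 0.6819739 and B = 0.7315314: α·A = (1−α)·B, so α = B/(A+B) = 0.7315314/1.4135053 ≈ 0.5175.

α ≈ 0.5175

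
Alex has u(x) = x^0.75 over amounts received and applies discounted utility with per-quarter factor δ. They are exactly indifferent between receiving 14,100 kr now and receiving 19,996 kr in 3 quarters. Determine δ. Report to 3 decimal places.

The payoff in 3 quarters is discounted by δ^3, so u(14100) = δ^3·u(19996) and δ^3 = u(14100)/u(19996).
With u(x) = x^0.75: δ^3 = 14100^0.75/19996^0.75 = (14100/19996)^0.75 = 0.76950.
Hence δ = (0.76950)^(1/3) = 0.91637.

δ ≈ 0.916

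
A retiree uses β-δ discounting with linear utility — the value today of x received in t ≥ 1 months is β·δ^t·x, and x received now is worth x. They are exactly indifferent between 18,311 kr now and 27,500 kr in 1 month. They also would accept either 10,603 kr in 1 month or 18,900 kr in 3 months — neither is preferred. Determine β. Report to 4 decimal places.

β ≈ 0.8890

Both payoffs in the second observation are in the future, so β drops out: δ^1·10603 = δ^3·18900 ⇒ δ^2 = 10603/18900 = 0.56101, so δ = 0.74900.
Substituting δ into 18311 = β·δ·27500: β = 18311/(20597.579) ≈ 0.8890.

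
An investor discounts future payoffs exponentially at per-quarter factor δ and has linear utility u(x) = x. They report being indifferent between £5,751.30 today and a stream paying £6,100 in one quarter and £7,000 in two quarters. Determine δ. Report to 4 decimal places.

δ ≈ 0.5700

The stream is worth 6100δ + 7000δ² today, so 6100δ + 7000δ² = 5751.30.
So 7000δ² + 6100δ − 5751.30 = 0.
By the quadratic formula (taking the positive root), δ = (−6100 + √198246400.00) / 14000 ≈ 0.5700.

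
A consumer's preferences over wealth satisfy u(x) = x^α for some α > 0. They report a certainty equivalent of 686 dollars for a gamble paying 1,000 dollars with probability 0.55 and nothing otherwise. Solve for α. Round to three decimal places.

α ≈ 1.586

Since u(0) = 0, the lottery's EU is 0.55·1000^α.
Indifference: 686^α = 0.55·1000^α, so (686/1000)^α = 0.55.
Taking logs: α·ln(686/1000) = ln(0.55), so α = -0.597837 / -0.376878 ≈ 1.586.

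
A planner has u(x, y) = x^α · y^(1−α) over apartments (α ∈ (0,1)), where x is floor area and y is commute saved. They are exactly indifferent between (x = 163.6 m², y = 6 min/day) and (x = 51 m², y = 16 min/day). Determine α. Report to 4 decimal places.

Indifference: 163.6^α · 6^(1−α) = 51^α · 16^(1−α).
Rearrange to (163.6/51)^α = (16/6)^(1−α) and take logs: α·1.1655988 = (1−α)·0.9808293.
Thus α·(2.1464281) = 0.9808293, so α = 0.9808293/2.1464281 ≈ 0.4570.

α ≈ 0.4570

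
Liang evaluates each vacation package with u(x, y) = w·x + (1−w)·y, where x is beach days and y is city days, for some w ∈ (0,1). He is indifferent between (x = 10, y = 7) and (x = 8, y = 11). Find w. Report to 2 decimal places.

w = 0.67

u(10,7) = u(8,11) means w·10 + (1−w)·7 = w·8 + (1−w)·11.
w·(10−8) = (1−w)·(11−7), i.e. w·2 = (1−w)·4.
So w/(1−w) = 4/2 = 2.0000, giving w = 4/(2+4) = 0.67.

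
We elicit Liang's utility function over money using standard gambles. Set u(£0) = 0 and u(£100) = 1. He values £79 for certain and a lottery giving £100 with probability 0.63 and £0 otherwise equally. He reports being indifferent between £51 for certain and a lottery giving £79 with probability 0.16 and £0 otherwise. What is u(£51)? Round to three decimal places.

The first gamble pins u(£79): it must equal 0.63·1 + 0.37·0 = 0.63.
Chaining: u(£51) = 0.16·0.63 + 0.84·0.00 = 0.1008.

0.101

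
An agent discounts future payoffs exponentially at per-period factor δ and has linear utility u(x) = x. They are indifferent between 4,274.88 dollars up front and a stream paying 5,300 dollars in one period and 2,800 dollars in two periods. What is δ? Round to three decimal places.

Present value of the stream is 5300·δ + 2800·δ². Indifference gives 5300δ + 2800δ² = 4274.88.
That is, 2800δ² + 5300δ − 4274.88 = 0, a quadratic in δ.
δ = (−5300 + √(5300² + 4·2800·4274.88)) / (2·2800) = (−5300 + √75968656.00) / 5600 ≈ 0.610.

δ ≈ 0.610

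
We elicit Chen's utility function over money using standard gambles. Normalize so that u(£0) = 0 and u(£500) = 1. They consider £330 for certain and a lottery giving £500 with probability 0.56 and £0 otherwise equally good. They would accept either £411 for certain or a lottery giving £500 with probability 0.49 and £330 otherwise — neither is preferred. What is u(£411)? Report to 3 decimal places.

0.776

First, u(£330) = 0.56·u(£500) + 0.44·u(£0) = 0.56.
Chaining: u(£411) = 0.49·1.00 + 0.51·0.56 = 0.7756.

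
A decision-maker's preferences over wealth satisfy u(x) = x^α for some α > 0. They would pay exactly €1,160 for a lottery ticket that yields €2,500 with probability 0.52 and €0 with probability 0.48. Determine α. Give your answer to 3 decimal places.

α ≈ 0.852

Since u(0) = 0, the lottery's EU is 0.52·2500^α.
Indifference: 1160^α = 0.52·2500^α, so (1160/2500)^α = 0.52.
α = ln(0.52) / ln(1160/2500) = -0.653926/-0.767871 ≈ 0.852.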